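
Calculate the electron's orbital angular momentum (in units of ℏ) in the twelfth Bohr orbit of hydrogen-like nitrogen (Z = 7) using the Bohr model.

L_n = nℏ, so L/ℏ = n = 12.

12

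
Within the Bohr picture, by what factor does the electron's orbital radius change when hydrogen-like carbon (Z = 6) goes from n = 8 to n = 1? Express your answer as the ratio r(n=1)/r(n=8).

r ∝ Z^-1 · n^2; with Z fixed, r ∝ n^2.
r(n=1)/r(n=8) = (1/8)^2 = 1/64

1/64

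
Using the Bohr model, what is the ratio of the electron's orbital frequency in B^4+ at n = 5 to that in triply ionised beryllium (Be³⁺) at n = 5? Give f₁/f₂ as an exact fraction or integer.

25/16

f ∝ Z^2 · n^-3
f₁/f₂ = (5/4)^2 · (5/5)^-3 = 25/16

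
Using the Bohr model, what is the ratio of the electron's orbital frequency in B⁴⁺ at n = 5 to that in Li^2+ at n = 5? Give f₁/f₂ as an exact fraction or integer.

25/9

f ∝ Z^2 · n^-3
f₁/f₂ = (5/3)^2 · (5/5)^-3 = 25/9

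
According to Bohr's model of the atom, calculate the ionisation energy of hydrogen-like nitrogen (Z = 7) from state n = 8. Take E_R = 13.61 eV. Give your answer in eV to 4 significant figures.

10.42 eV

E_n = −E_R·Z²/n² = −13.61 × 7²/8² eV = -10.42 eV
Ionisation energy = −E_n = 10.42 eV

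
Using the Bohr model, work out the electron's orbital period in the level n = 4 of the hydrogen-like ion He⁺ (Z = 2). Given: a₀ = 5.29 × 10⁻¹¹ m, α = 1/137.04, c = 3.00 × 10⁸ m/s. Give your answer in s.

2.43 × 10⁻¹⁵ s

r = n²a₀/Z = 4²·5.29 × 10⁻¹¹/2 = 4.23 × 10⁻¹⁰ m
v = Zαc/n = 2·0.00730·3.00 × 10⁸/4 = 1.09 × 10⁶ m/s
T = 2πr/v = 2.43 × 10⁻¹⁵ s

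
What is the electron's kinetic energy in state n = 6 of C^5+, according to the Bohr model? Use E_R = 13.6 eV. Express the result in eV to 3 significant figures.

13.6 eV

For a Coulomb orbit the virial theorem gives K = −E_n.
E_n = −E_R·Z²/n², so K = E_R·Z²/n² = 13.6 × 6²/6² = 13.6 eV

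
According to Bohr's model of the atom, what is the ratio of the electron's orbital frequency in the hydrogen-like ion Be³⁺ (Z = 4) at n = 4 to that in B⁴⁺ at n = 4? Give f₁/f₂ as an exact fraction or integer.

f ∝ Z^2 · n^-3
f₁/f₂ = (4/5)^2 · (4/4)^-3 = 16/25

16/25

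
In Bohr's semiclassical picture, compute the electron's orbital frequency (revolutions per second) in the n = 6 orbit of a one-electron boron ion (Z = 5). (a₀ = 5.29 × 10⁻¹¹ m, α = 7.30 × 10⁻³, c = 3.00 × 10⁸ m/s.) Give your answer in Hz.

7.63 × 10¹⁴ Hz

r = n²a₀/Z = 3.81 × 10⁻¹⁰ m, v = Zαc/n = 1.82 × 10⁶ m/s
f = v/(2πr) = 7.63 × 10¹⁴ Hz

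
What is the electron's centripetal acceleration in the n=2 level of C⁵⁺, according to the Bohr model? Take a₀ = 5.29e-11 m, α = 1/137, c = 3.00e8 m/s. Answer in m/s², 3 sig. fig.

r = n²a₀/Z = 3.53e-11 m, v = Zαc/n = 6.57e6 m/s
a = v²/r = (6.57e6)² / 3.53e-11 = 1.22e24 m/s²

1.22e24 m/s²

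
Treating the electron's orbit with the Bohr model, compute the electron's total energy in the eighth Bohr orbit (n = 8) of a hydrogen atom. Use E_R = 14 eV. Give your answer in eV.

-0.22 eV

E_n = −E_R·Z²/n² = −14 × 1²/8² = -0.22 eV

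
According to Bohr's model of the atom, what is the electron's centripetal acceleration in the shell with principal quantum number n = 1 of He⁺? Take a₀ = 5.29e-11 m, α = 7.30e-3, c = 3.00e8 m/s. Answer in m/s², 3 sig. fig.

r = n²a₀/Z = 2.65e-11 m, v = Zαc/n = 4.38e6 m/s
a = v²/r = (4.38e6)² / 2.65e-11 = 7.25e23 m/s²

7.25e23 m/s²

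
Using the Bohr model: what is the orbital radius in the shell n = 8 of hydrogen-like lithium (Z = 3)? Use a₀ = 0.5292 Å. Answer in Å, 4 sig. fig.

r_n = n²a₀/Z = 8² × 0.5292 / 3
    = 64 × 0.5292 / 3 = 11.29 Å

11.29 Å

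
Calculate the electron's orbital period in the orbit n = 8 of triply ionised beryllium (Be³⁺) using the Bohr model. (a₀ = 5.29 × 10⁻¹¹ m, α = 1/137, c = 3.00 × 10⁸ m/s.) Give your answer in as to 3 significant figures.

r = n²a₀/Z = 8²·5.29 × 10⁻¹¹/4 = 8.46 × 10⁻¹⁰ m
v = Zαc/n = 4·0.00730·3.00 × 10⁸/8 = 1.09 × 10⁶ m/s
T = 2πr/v = 4.86 × 10⁻¹⁵ s = 4860 as

4860 as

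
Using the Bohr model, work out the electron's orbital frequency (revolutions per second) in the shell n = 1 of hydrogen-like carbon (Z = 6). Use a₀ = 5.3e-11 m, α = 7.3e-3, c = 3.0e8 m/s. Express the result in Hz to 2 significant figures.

r = n²a₀/Z = 8.8e-12 m, v = Zαc/n = 1.3e7 m/s
f = v/(2πr) = 2.4e17 Hz

2.4e17 Hz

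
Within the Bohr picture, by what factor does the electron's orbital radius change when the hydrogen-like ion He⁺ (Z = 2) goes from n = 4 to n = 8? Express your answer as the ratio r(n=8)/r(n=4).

r ∝ Z^-1 · n^2; with Z fixed, r ∝ n^2.
r(n=8)/r(n=4) = (8/4)^2 = 4

4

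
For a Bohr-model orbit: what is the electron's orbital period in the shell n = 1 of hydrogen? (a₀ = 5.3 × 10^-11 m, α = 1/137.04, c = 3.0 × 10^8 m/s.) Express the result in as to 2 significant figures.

150 as

r = n²a₀/Z = 1²·5.3 × 10^-11/1 = 5.3 × 10^-11 m
v = Zαc/n = 1·0.0073·3.0 × 10^8/1 = 2.2 × 10^6 m/s
T = 2πr/v = 1.5 × 10^-16 s = 150 as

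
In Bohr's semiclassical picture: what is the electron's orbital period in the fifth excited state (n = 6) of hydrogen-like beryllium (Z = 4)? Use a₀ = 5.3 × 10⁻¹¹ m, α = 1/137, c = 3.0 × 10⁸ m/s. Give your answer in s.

r = n²a₀/Z = 6²·5.3 × 10⁻¹¹/4 = 4.8 × 10⁻¹⁰ m
v = Zαc/n = 4·0.0073·3.0 × 10⁸/6 = 1.5 × 10⁶ m/s
T = 2πr/v = 2.1 × 10⁻¹⁵ s

2.1 × 10⁻¹⁵ s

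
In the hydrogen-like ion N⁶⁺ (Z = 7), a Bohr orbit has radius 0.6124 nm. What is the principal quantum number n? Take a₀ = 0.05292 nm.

9

r_n = n²a₀/Z ⇒ n² = rZ/a₀ = 0.6124 × 7 / 0.05292 ≈ 81.01
n = 9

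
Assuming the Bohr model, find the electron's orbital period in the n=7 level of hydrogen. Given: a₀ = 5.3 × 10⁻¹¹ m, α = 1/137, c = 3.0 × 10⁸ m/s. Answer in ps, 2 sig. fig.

r = n²a₀/Z = 7²·5.3 × 10⁻¹¹/1 = 2.6 × 10⁻⁹ m
v = Zαc/n = 1·0.0073·3.0 × 10⁸/7 = 3.1 × 10⁵ m/s
T = 2πr/v = 5.2 × 10⁻¹⁴ s = 0.052 ps

0.052 ps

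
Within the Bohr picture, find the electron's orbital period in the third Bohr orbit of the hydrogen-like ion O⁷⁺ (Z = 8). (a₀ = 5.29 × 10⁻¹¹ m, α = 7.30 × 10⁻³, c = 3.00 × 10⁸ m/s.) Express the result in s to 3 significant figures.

6.40 × 10⁻¹⁷ s

r = n²a₀/Z = 3²·5.29 × 10⁻¹¹/8 = 5.95 × 10⁻¹¹ m
v = Zαc/n = 8·0.00730·3.00 × 10⁸/3 = 5.84 × 10⁶ m/s
T = 2πr/v = 6.40 × 10⁻¹⁷ s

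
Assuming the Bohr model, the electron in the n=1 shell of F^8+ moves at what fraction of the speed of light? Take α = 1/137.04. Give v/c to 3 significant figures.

v_n = Zαc/n, so v/c = Zα/n = 9 × 0.00730 / 1 = 0.0657

0.0657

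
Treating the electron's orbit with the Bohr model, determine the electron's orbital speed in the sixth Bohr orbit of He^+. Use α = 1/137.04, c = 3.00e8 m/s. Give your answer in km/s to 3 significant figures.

v_n = Zαc/n = 2 × 0.00730 × 3.00e8 / 6
    = 730 km/s

730 km/s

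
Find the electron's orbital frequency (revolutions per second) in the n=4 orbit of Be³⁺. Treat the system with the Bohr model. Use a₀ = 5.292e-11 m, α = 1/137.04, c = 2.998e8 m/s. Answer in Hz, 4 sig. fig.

r = n²a₀/Z = 2.117e-10 m, v = Zαc/n = 2.188e6 m/s
f = v/(2πr) = 1.645e15 Hz

1.645e15 Hz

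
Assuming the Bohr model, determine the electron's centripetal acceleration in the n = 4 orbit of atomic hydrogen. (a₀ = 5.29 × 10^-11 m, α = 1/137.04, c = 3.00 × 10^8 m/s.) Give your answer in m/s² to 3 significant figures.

r = n²a₀/Z = 8.46 × 10^-10 m, v = Zαc/n = 5.47 × 10^5 m/s
a = v²/r = (5.47 × 10^5)² / 8.46 × 10^-10 = 3.54 × 10^20 m/s²

3.54 × 10^20 m/s²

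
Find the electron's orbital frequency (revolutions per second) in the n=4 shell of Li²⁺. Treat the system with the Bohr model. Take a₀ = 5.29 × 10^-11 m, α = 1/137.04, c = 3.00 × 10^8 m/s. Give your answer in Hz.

r = n²a₀/Z = 2.82 × 10^-10 m, v = Zαc/n = 1.64 × 10^6 m/s
f = v/(2πr) = 9.26 × 10^14 Hz

9.26 × 10^14 Hz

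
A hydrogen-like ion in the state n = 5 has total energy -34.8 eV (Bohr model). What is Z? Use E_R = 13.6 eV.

E_n = −E_R Z²/n² ⇒ Z² = −E_n n²/E_R = 34.8 × 5² / 13.6 ≈ 63.97
Z = 8

8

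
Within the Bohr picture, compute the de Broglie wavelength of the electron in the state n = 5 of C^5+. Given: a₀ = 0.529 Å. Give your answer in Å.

2.77 Å

The Bohr quantisation condition is nλ = 2πr_n.
r_n = n²a₀/Z = 2.20 Å
λ = 2πr_n/n = 2π·2.20/5 = 2.77 Å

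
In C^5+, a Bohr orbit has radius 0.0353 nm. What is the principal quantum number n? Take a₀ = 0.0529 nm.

2

r_n = n²a₀/Z ⇒ n² = rZ/a₀ = 0.0353 × 6 / 0.0529 ≈ 4.00
n = 2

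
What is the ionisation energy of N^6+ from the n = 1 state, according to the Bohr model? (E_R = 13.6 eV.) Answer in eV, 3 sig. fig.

666 eV

E_n = −E_R·Z²/n² = −13.6 × 7²/1² eV = -666 eV
Ionisation energy = −E_n = 666 eV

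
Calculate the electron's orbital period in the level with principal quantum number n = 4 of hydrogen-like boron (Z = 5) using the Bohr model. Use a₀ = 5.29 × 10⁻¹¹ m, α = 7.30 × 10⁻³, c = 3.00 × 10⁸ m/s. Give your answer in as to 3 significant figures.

r = n²a₀/Z = 4²·5.29 × 10⁻¹¹/5 = 1.69 × 10⁻¹⁰ m
v = Zαc/n = 5·0.00730·3.00 × 10⁸/4 = 2.74 × 10⁶ m/s
T = 2πr/v = 3.89 × 10⁻¹⁶ s = 389 as

389 as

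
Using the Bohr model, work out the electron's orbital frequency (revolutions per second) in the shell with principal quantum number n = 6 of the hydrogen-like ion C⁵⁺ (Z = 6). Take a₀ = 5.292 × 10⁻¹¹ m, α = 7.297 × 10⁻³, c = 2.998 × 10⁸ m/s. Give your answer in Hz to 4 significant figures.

1.097 × 10¹⁵ Hz

r = n²a₀/Z = 3.175 × 10⁻¹⁰ m, v = Zαc/n = 2.188 × 10⁶ m/s
f = v/(2πr) = 1.097 × 10¹⁵ Hz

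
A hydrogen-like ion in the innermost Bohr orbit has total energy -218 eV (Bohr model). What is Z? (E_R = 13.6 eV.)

E_n = −E_R Z²/n² ⇒ Z² = −E_n n²/E_R = 218 × 1² / 13.6 ≈ 16.03
Z = 4

4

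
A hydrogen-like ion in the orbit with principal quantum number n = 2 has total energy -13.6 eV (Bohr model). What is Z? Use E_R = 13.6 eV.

2

E_n = −E_R Z²/n² ⇒ Z² = −E_n n²/E_R = 13.6 × 2² / 13.6 ≈ 4.00
Z = 2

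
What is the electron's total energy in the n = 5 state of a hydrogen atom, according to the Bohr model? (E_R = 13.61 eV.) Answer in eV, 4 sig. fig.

E_n = −E_R·Z²/n² = −13.61 × 1²/5² = -0.5444 eV

-0.5444 eV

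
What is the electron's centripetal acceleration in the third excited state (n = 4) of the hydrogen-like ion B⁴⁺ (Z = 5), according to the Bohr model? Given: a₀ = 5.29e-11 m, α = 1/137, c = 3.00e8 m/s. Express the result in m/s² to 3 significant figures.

r = n²a₀/Z = 1.69e-10 m, v = Zαc/n = 2.74e6 m/s
a = v²/r = (2.74e6)² / 1.69e-10 = 4.43e22 m/s²

4.43e22 m/s²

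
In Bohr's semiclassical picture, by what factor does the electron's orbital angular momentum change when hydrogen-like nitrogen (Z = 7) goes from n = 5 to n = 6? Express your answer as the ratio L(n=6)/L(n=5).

L = nℏ depends only on n, so L ∝ n.
L(n=6)/L(n=5) = (6/5)^1 = 6/5

6/5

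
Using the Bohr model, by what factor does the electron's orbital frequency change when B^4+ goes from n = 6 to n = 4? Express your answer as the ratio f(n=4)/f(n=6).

f ∝ Z^2 · n^-3; with Z fixed, f ∝ n^-3.
f(n=4)/f(n=6) = (4/6)^-3 = 27/8

27/8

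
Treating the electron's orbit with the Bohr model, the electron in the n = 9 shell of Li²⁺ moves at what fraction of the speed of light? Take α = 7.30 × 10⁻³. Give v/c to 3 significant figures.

0.00243

v_n = Zαc/n, so v/c = Zα/n = 3 × 0.00730 / 9 = 0.00243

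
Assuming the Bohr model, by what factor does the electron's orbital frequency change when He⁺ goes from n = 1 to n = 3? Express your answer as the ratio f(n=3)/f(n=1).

f ∝ Z^2 · n^-3; with Z fixed, f ∝ n^-3.
f(n=3)/f(n=1) = (3/1)^-3 = 1/27

1/27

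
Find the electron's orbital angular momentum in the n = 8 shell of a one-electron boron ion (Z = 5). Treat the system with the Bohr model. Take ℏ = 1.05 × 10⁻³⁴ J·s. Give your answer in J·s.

L_n = nℏ = 8 × 1.05 × 10⁻³⁴ = 8.40 × 10⁻³⁴ J·s

8.40 × 10⁻³⁴ J·s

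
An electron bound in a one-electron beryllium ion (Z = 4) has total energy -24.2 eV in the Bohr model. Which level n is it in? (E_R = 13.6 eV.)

E_n = −E_R Z²/n² ⇒ n² = E_R Z²/(−E_n) = 13.6 × 4² / 24.2 ≈ 8.99
n = 3

3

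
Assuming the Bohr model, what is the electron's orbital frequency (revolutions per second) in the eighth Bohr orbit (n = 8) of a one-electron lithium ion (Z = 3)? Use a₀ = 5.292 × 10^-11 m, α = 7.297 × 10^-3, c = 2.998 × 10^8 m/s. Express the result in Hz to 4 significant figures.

1.157 × 10^14 Hz

r = n²a₀/Z = 1.129 × 10^-9 m, v = Zαc/n = 8.204 × 10^5 m/s
f = v/(2πr) = 1.157 × 10^14 Hz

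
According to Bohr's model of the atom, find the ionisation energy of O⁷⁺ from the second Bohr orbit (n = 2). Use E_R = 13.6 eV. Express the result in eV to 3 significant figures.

E_n = −E_R·Z²/n² = −13.6 × 8²/2² eV = -218 eV
Ionisation energy = −E_n = 218 eV

218 eV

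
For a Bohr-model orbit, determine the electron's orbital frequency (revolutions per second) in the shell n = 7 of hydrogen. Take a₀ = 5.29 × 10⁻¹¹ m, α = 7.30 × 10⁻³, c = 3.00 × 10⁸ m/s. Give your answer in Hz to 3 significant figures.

1.92 × 10¹³ Hz

r = n²a₀/Z = 2.59 × 10⁻⁹ m, v = Zαc/n = 3.13 × 10⁵ m/s
f = v/(2πr) = 1.92 × 10¹³ Hz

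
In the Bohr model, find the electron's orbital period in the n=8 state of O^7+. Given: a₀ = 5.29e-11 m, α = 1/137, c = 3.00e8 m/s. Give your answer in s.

r = n²a₀/Z = 8²·5.29e-11/8 = 4.23e-10 m
v = Zαc/n = 8·0.00730·3.00e8/8 = 2.19e6 m/s
T = 2πr/v = 1.21e-15 s

1.21e-15 s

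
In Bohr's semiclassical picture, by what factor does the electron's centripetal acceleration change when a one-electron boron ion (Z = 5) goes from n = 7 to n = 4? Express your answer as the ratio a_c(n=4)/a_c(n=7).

2401/256

a_c ∝ Z^3 · n^-4; with Z fixed, a_c ∝ n^-4.
a_c(n=4)/a_c(n=7) = (4/7)^-4 = 2401/256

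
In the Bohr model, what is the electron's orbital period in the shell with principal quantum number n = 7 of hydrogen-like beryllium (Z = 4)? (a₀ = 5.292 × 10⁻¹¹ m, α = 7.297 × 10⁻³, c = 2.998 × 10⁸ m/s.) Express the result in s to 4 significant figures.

r = n²a₀/Z = 7²·5.292 × 10⁻¹¹/4 = 6.483 × 10⁻¹⁰ m
v = Zαc/n = 4·0.007297·2.998 × 10⁸/7 = 1.250 × 10⁶ m/s
T = 2πr/v = 3.258 × 10⁻¹⁵ s

3.258 × 10⁻¹⁵ s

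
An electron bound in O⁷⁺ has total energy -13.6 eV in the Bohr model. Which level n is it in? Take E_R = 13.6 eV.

8

E_n = −E_R Z²/n² ⇒ n² = E_R Z²/(−E_n) = 13.6 × 8² / 13.6 ≈ 64.00
n = 8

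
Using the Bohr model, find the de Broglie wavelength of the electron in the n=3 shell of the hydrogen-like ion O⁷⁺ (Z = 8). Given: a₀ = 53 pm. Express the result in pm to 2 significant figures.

The Bohr quantisation condition is nλ = 2πr_n.
r_n = n²a₀/Z = 60 pm
λ = 2πr_n/n = 2π·60/3 = 120 pm

120 pm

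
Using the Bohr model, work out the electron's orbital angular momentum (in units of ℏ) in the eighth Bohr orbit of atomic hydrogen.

8

L_n = nℏ, so L/ℏ = n = 8.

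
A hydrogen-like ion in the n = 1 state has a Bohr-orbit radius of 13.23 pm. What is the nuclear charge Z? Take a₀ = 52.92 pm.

4

r_n = n²a₀/Z ⇒ Z = n²a₀/r = 1² × 52.92 / 13.23 ≈ 4.00
Z = 4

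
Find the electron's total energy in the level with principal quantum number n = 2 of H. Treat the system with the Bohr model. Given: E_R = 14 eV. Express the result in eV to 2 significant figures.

-3.5 eV

E_n = −E_R·Z²/n² = −14 × 1²/2² = -3.5 eV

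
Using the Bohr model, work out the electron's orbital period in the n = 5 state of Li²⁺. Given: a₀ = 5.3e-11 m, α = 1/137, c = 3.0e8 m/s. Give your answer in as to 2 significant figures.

r = n²a₀/Z = 5²·5.3e-11/3 = 4.4e-10 m
v = Zαc/n = 3·0.0073·3.0e8/5 = 1.3e6 m/s
T = 2πr/v = 2.1e-15 s = 2100 as

2100 as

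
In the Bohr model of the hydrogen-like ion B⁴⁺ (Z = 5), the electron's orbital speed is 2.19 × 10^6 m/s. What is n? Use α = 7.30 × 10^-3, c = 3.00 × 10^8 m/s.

v_n = Zαc/n ⇒ n = Zαc/v = 5 × 0.00730 × 3.00 × 10^8 / 2.19 × 10^6 ≈ 5.00
n = 5

5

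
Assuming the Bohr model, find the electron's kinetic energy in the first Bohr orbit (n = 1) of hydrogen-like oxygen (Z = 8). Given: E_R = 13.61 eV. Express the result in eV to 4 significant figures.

871.0 eV

For a Coulomb orbit the virial theorem gives K = −E_n.
E_n = −E_R·Z²/n², so K = E_R·Z²/n² = 13.61 × 8²/1² = 871.0 eV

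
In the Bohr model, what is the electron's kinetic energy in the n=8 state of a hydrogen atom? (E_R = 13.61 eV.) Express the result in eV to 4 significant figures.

For a Coulomb orbit the virial theorem gives K = −E_n.
E_n = −E_R·Z²/n², so K = E_R·Z²/n² = 13.61 × 1²/8² = 0.2127 eV

0.2127 eV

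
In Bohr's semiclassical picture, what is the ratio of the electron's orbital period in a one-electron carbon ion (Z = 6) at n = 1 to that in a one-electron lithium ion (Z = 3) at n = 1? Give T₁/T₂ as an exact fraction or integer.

T ∝ Z^-2 · n^3
T₁/T₂ = (6/3)^-2 · (1/1)^3 = 1/4

1/4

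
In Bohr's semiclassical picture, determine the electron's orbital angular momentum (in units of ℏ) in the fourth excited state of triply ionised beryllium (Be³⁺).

5

L_n = nℏ, so L/ℏ = n = 5.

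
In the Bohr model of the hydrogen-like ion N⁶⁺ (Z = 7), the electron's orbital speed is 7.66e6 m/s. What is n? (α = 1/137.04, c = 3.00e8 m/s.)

2

v_n = Zαc/n ⇒ n = Zαc/v = 7 × 0.00730 × 3.00e8 / 7.66e6 ≈ 2.00
n = 2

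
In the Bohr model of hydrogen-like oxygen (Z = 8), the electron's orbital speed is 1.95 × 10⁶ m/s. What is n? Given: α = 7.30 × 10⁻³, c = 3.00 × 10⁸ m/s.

9

v_n = Zαc/n ⇒ n = Zαc/v = 8 × 0.00730 × 3.00 × 10⁸ / 1.95 × 10⁶ ≈ 8.98
n = 9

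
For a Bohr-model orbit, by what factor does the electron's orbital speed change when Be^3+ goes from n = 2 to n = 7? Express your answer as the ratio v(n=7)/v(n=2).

2/7

v ∝ Z^1 · n^-1; with Z fixed, v ∝ n^-1.
v(n=7)/v(n=2) = (7/2)^-1 = 2/7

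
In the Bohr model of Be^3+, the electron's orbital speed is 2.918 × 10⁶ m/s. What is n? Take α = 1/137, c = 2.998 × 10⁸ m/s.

v_n = Zαc/n ⇒ n = Zαc/v = 4 × 0.007299 × 2.998 × 10⁸ / 2.918 × 10⁶ ≈ 3.00
n = 3

3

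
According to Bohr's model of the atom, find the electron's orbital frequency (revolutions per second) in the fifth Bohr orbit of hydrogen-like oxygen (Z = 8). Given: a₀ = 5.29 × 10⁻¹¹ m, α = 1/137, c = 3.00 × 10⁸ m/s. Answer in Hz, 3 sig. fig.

3.37 × 10¹⁵ Hz

r = n²a₀/Z = 1.65 × 10⁻¹⁰ m, v = Zαc/n = 3.50 × 10⁶ m/s
f = v/(2πr) = 3.37 × 10¹⁵ Hz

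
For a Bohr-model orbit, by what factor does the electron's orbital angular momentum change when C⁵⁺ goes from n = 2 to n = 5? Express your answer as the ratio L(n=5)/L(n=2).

5/2

L = nℏ depends only on n, so L ∝ n.
L(n=5)/L(n=2) = (5/2)^1 = 5/2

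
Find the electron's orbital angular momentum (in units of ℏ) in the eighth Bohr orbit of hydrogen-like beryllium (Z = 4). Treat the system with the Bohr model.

8

L_n = nℏ, so L/ℏ = n = 8.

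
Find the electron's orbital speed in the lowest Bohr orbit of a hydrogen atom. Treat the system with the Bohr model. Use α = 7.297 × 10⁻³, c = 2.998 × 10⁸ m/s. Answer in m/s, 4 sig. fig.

2.188 × 10⁶ m/s

v_n = Zαc/n = 1 × 0.007297 × 2.998 × 10⁸ / 1
    = 2.188 × 10⁶ m/s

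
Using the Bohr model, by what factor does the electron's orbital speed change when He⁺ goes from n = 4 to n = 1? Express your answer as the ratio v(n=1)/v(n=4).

v ∝ Z^1 · n^-1; with Z fixed, v ∝ n^-1.
v(n=1)/v(n=4) = (1/4)^-1 = 4

4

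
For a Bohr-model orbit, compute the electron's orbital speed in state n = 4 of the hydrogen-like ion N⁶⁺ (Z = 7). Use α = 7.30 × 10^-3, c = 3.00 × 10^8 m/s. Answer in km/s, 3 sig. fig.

v_n = Zαc/n = 7 × 0.00730 × 3.00 × 10^8 / 4
    = 3830 km/s

3830 km/s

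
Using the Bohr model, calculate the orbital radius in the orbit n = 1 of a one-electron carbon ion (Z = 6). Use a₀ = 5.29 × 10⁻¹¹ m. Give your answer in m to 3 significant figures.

r_n = n²a₀/Z = 1² × 5.29 × 10⁻¹¹ / 6
    = 1 × 5.29 × 10⁻¹¹ / 6 = 8.82 × 10⁻¹² m

8.82 × 10⁻¹² m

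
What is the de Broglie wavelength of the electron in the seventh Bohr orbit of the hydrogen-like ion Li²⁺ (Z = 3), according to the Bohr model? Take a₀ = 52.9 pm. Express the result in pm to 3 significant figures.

776 pm

The Bohr quantisation condition is nλ = 2πr_n.
r_n = n²a₀/Z = 864 pm
λ = 2πr_n/n = 2π·864/7 = 776 pm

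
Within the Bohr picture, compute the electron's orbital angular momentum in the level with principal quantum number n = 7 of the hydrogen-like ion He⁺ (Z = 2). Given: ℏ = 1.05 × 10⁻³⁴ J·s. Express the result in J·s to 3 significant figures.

L_n = nℏ = 7 × 1.05 × 10⁻³⁴ = 7.35 × 10⁻³⁴ J·s

7.35 × 10⁻³⁴ J·s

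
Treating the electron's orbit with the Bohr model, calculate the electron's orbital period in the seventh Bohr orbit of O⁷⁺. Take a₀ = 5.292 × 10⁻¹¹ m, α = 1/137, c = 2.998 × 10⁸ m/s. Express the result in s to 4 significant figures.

8.143 × 10⁻¹⁶ s

r = n²a₀/Z = 7²·5.292 × 10⁻¹¹/8 = 3.241 × 10⁻¹⁰ m
v = Zαc/n = 8·0.007299·2.998 × 10⁸/7 = 2.501 × 10⁶ m/s
T = 2πr/v = 8.143 × 10⁻¹⁶ s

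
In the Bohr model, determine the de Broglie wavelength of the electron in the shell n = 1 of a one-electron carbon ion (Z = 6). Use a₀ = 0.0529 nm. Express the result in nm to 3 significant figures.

0.0554 nm

The Bohr quantisation condition is nλ = 2πr_n.
r_n = n²a₀/Z = 0.00882 nm
λ = 2πr_n/n = 2π·0.00882/1 = 0.0554 nm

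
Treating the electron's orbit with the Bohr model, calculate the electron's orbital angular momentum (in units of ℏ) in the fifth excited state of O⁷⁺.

6

L_n = nℏ, so L/ℏ = n = 6.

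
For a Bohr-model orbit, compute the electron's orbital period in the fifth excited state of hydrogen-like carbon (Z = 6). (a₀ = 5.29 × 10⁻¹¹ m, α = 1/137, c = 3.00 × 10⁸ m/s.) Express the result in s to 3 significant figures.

9.11 × 10⁻¹⁶ s

r = n²a₀/Z = 6²·5.29 × 10⁻¹¹/6 = 3.17 × 10⁻¹⁰ m
v = Zαc/n = 6·0.00730·3.00 × 10⁸/6 = 2.19 × 10⁶ m/s
T = 2πr/v = 9.11 × 10⁻¹⁶ s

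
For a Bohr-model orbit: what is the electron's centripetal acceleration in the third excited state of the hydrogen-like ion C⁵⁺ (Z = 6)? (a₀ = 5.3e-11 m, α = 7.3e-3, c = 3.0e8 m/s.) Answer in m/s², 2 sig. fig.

7.6e22 m/s²

r = n²a₀/Z = 1.4e-10 m, v = Zαc/n = 3.3e6 m/s
a = v²/r = (3.3e6)² / 1.4e-10 = 7.6e22 m/s²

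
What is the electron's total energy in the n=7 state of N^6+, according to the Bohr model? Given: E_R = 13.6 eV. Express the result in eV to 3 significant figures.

E_n = −E_R·Z²/n² = −13.6 × 7²/7² = -13.6 eV

-13.6 eV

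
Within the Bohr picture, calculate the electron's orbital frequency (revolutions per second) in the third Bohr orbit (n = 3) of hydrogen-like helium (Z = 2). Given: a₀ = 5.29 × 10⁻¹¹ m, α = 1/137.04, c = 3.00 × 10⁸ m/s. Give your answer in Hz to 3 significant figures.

9.76 × 10¹⁴ Hz

r = n²a₀/Z = 2.38 × 10⁻¹⁰ m, v = Zαc/n = 1.46 × 10⁶ m/s
f = v/(2πr) = 9.76 × 10¹⁴ Hz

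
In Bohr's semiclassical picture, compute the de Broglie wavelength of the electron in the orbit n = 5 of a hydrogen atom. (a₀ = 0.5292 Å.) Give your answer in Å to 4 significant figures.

16.63 Å

The Bohr quantisation condition is nλ = 2πr_n.
r_n = n²a₀/Z = 13.23 Å
λ = 2πr_n/n = 2π·13.23/5 = 16.63 Å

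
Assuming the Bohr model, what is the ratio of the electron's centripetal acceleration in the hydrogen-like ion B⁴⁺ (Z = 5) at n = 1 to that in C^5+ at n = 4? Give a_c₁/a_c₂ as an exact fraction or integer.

a_c ∝ Z^3 · n^-4
a_c₁/a_c₂ = (5/6)^3 · (1/4)^-4 = 4000/27

4000/27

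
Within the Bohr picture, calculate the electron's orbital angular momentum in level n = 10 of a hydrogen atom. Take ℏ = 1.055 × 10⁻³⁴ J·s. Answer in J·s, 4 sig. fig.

L_n = nℏ = 10 × 1.055 × 10⁻³⁴ = 1.055 × 10⁻³³ J·s

1.055 × 10⁻³³ J·s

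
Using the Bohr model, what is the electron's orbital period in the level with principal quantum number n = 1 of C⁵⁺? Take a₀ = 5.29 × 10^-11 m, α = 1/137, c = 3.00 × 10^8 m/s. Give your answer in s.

4.22 × 10^-18 s

r = n²a₀/Z = 1²·5.29 × 10^-11/6 = 8.82 × 10^-12 m
v = Zαc/n = 6·0.00730·3.00 × 10^8/1 = 1.31 × 10^7 m/s
T = 2πr/v = 4.22 × 10^-18 s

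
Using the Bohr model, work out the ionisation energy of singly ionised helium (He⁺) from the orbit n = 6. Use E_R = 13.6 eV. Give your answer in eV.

E_n = −E_R·Z²/n² = −13.6 × 2²/6² eV = -1.51 eV
Ionisation energy = −E_n = 1.51 eV

1.51 eV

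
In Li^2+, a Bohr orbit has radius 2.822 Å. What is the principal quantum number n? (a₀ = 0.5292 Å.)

r_n = n²a₀/Z ⇒ n² = rZ/a₀ = 2.822 × 3 / 0.5292 ≈ 16.00
n = 4

4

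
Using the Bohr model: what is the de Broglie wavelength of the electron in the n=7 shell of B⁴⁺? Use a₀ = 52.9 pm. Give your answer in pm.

The Bohr quantisation condition is nλ = 2πr_n.
r_n = n²a₀/Z = 518 pm
λ = 2πr_n/n = 2π·518/7 = 465 pm

465 pm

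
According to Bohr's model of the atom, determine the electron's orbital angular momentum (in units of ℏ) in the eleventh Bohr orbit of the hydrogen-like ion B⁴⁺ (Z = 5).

11

L_n = nℏ, so L/ℏ = n = 11.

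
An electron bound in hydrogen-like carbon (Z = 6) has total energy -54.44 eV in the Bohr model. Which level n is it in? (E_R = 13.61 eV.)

E_n = −E_R Z²/n² ⇒ n² = E_R Z²/(−E_n) = 13.61 × 6² / 54.44 ≈ 9.00
n = 3

3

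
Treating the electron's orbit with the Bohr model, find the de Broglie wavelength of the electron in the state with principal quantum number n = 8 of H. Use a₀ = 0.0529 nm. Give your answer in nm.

The Bohr quantisation condition is nλ = 2πr_n.
r_n = n²a₀/Z = 3.39 nm
λ = 2πr_n/n = 2π·3.39/8 = 2.66 nm

2.66 nm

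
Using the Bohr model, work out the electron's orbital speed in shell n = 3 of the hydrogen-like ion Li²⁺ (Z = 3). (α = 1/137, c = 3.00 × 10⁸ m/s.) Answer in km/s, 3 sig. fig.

2190 km/s

v_n = Zαc/n = 3 × 0.00730 × 3.00 × 10⁸ / 3
    = 2190 km/s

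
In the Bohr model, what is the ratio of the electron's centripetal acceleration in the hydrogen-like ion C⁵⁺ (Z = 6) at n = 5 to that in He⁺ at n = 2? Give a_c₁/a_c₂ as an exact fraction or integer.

a_c ∝ Z^3 · n^-4
a_c₁/a_c₂ = (6/2)^3 · (5/2)^-4 = 432/625

432/625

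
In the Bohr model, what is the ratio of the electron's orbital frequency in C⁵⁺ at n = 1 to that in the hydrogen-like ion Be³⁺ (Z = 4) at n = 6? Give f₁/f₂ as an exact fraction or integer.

486

f ∝ Z^2 · n^-3
f₁/f₂ = (6/4)^2 · (1/6)^-3 = 486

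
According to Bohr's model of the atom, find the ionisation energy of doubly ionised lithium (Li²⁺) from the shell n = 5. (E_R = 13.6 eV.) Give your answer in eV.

4.90 eV

E_n = −E_R·Z²/n² = −13.6 × 3²/5² eV = -4.90 eV
Ionisation energy = −E_n = 4.90 eV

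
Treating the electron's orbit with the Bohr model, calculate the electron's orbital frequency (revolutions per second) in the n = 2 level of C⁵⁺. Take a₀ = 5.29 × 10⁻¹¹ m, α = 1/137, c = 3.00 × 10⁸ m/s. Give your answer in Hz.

2.96 × 10¹⁶ Hz

r = n²a₀/Z = 3.53 × 10⁻¹¹ m, v = Zαc/n = 6.57 × 10⁶ m/s
f = v/(2πr) = 2.96 × 10¹⁶ Hz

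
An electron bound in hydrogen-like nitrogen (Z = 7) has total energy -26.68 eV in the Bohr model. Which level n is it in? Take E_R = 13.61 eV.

E_n = −E_R Z²/n² ⇒ n² = E_R Z²/(−E_n) = 13.61 × 7² / 26.68 ≈ 25.00
n = 5

5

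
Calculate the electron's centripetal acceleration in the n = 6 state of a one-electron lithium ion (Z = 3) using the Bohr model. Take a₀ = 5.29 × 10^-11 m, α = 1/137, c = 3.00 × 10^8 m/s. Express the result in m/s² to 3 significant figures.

1.89 × 10^21 m/s²

r = n²a₀/Z = 6.35 × 10^-10 m, v = Zαc/n = 1.09 × 10^6 m/s
a = v²/r = (1.09 × 10^6)² / 6.35 × 10^-10 = 1.89 × 10^21 m/s²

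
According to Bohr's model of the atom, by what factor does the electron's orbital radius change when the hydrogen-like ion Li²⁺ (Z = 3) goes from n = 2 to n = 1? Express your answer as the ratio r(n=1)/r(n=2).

1/4

r ∝ Z^-1 · n^2; with Z fixed, r ∝ n^2.
r(n=1)/r(n=2) = (1/2)^2 = 1/4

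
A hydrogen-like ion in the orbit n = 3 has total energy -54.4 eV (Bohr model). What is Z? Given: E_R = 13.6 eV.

E_n = −E_R Z²/n² ⇒ Z² = −E_n n²/E_R = 54.4 × 3² / 13.6 ≈ 36.00
Z = 6

6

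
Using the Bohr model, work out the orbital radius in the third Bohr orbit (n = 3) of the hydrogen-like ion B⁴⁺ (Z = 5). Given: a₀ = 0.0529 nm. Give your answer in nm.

0.0952 nm

r_n = n²a₀/Z = 3² × 0.0529 / 5
    = 9 × 0.0529 / 5 = 0.0952 nm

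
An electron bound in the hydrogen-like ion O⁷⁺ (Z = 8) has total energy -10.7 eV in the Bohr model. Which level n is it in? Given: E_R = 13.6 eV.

E_n = −E_R Z²/n² ⇒ n² = E_R Z²/(−E_n) = 13.6 × 8² / 10.7 ≈ 81.35
n = 9

9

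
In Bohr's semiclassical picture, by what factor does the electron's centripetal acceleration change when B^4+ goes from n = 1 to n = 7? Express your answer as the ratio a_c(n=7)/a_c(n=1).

1/2401

a_c ∝ Z^3 · n^-4; with Z fixed, a_c ∝ n^-4.
a_c(n=7)/a_c(n=1) = (7/1)^-4 = 1/2401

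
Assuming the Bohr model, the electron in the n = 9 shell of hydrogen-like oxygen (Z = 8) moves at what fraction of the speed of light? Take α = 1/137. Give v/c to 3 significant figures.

0.00649

v_n = Zαc/n, so v/c = Zα/n = 8 × 0.00730 / 9 = 0.00649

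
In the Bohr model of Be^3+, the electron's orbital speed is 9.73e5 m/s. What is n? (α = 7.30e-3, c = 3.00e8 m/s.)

9

v_n = Zαc/n ⇒ n = Zαc/v = 4 × 0.00730 × 3.00e8 / 9.73e5 ≈ 9.00
n = 9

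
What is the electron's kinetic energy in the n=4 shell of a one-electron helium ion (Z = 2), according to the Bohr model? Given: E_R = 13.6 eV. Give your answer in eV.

3.40 eV

For a Coulomb orbit the virial theorem gives K = −E_n.
E_n = −E_R·Z²/n², so K = E_R·Z²/n² = 13.6 × 2²/4² = 3.40 eV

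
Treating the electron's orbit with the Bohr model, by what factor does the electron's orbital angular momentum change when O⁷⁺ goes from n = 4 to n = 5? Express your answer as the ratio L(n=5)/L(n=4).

L = nℏ depends only on n, so L ∝ n.
L(n=5)/L(n=4) = (5/4)^1 = 5/4

5/4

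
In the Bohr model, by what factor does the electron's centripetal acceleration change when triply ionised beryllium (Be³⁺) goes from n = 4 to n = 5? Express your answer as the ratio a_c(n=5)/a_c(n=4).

a_c ∝ Z^3 · n^-4; with Z fixed, a_c ∝ n^-4.
a_c(n=5)/a_c(n=4) = (5/4)^-4 = 256/625

256/625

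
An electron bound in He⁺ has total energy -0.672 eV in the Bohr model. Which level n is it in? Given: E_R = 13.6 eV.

E_n = −E_R Z²/n² ⇒ n² = E_R Z²/(−E_n) = 13.6 × 2² / 0.672 ≈ 80.95
n = 9

9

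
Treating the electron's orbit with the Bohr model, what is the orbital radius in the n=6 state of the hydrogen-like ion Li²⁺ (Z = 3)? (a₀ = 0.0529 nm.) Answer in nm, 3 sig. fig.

0.635 nm

r_n = n²a₀/Z = 6² × 0.0529 / 3
    = 36 × 0.0529 / 3 = 0.635 nm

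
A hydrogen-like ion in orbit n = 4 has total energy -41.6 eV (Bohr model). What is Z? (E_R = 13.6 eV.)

E_n = −E_R Z²/n² ⇒ Z² = −E_n n²/E_R = 41.6 × 4² / 13.6 ≈ 48.94
Z = 7

7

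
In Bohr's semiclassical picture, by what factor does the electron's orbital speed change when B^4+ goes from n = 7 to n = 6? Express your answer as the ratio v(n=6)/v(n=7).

v ∝ Z^1 · n^-1; with Z fixed, v ∝ n^-1.
v(n=6)/v(n=7) = (6/7)^-1 = 7/6

7/6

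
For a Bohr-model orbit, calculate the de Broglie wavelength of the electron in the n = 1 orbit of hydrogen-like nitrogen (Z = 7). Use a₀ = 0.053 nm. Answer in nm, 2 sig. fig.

0.048 nm

The Bohr quantisation condition is nλ = 2πr_n.
r_n = n²a₀/Z = 0.0076 nm
λ = 2πr_n/n = 2π·0.0076/1 = 0.048 nm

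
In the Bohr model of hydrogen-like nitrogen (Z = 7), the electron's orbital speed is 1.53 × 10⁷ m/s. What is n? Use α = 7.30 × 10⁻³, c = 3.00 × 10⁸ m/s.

1

v_n = Zαc/n ⇒ n = Zαc/v = 7 × 0.00730 × 3.00 × 10⁸ / 1.53 × 10⁷ ≈ 1.00
n = 1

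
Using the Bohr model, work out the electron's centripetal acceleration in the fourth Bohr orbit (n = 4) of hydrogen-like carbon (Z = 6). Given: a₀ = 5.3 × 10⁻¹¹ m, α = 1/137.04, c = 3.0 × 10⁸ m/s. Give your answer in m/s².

7.6 × 10²² m/s²

r = n²a₀/Z = 1.4 × 10⁻¹⁰ m, v = Zαc/n = 3.3 × 10⁶ m/s
a = v²/r = (3.3 × 10⁶)² / 1.4 × 10⁻¹⁰ = 7.6 × 10²² m/s²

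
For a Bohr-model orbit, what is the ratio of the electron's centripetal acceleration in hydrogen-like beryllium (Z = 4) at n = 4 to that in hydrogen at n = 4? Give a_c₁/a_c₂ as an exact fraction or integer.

a_c ∝ Z^3 · n^-4
a_c₁/a_c₂ = (4/1)^3 · (4/4)^-4 = 64

64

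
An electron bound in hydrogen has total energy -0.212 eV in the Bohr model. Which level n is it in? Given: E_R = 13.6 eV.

E_n = −E_R Z²/n² ⇒ n² = E_R Z²/(−E_n) = 13.6 × 1² / 0.212 ≈ 64.15
n = 8

8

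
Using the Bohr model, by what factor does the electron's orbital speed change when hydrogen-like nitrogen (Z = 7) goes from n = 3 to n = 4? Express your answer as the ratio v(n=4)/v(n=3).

3/4

v ∝ Z^1 · n^-1; with Z fixed, v ∝ n^-1.
v(n=4)/v(n=3) = (4/3)^-1 = 3/4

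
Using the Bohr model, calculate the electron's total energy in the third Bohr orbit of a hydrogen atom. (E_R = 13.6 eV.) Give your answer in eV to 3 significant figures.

-1.51 eV

E_n = −E_R·Z²/n² = −13.6 × 1²/3² = -1.51 eV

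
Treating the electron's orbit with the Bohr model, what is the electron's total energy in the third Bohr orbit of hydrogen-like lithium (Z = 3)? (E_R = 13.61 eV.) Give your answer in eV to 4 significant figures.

-13.61 eV

E_n = −E_R·Z²/n² = −13.61 × 3²/3² = -13.61 eV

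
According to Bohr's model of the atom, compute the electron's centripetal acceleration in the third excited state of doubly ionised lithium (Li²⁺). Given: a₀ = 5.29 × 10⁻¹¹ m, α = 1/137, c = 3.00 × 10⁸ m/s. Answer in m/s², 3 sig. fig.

9.56 × 10²¹ m/s²

r = n²a₀/Z = 2.82 × 10⁻¹⁰ m, v = Zαc/n = 1.64 × 10⁶ m/s
a = v²/r = (1.64 × 10⁶)² / 2.82 × 10⁻¹⁰ = 9.56 × 10²¹ m/s²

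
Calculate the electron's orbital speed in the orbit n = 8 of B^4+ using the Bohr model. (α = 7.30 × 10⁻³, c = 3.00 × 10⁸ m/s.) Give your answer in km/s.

1370 km/s

v_n = Zαc/n = 5 × 0.00730 × 3.00 × 10⁸ / 8
    = 1370 km/s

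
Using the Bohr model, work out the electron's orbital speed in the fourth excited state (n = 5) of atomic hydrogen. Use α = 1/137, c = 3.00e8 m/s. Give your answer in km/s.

v_n = Zαc/n = 1 × 0.00730 × 3.00e8 / 5
    = 438 km/s

438 km/s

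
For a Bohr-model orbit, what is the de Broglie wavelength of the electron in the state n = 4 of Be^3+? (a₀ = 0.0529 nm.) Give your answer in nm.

The Bohr quantisation condition is nλ = 2πr_n.
r_n = n²a₀/Z = 0.212 nm
λ = 2πr_n/n = 2π·0.212/4 = 0.332 nm

0.332 nm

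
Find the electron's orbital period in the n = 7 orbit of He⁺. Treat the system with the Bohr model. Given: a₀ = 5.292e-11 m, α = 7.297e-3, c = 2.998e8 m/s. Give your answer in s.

r = n²a₀/Z = 7²·5.292e-11/2 = 1.297e-9 m
v = Zαc/n = 2·0.007297·2.998e8/7 = 6.250e5 m/s
T = 2πr/v = 1.303e-14 s

1.303e-14 s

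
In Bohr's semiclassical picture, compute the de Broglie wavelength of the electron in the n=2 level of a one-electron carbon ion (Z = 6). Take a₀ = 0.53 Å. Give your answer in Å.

1.1 Å

The Bohr quantisation condition is nλ = 2πr_n.
r_n = n²a₀/Z = 0.35 Å
λ = 2πr_n/n = 2π·0.35/2 = 1.1 Å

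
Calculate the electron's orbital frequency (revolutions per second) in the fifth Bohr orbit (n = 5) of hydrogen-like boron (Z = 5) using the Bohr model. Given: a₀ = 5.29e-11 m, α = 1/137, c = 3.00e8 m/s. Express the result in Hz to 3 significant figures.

r = n²a₀/Z = 2.64e-10 m, v = Zαc/n = 2.19e6 m/s
f = v/(2πr) = 1.32e15 Hz

1.32e15 Hz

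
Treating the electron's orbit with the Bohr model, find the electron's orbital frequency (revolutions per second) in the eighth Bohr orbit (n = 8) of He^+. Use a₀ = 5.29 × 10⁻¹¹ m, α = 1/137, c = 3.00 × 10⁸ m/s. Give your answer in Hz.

5.15 × 10¹³ Hz

r = n²a₀/Z = 1.69 × 10⁻⁹ m, v = Zαc/n = 5.47 × 10⁵ m/s
f = v/(2πr) = 5.15 × 10¹³ Hz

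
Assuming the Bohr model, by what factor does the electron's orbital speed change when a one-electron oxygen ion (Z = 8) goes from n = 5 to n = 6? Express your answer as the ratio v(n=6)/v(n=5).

v ∝ Z^1 · n^-1; with Z fixed, v ∝ n^-1.
v(n=6)/v(n=5) = (6/5)^-1 = 5/6

5/6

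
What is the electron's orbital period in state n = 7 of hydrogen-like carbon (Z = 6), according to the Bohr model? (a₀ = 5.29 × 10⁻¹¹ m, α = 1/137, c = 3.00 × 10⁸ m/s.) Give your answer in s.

r = n²a₀/Z = 7²·5.29 × 10⁻¹¹/6 = 4.32 × 10⁻¹⁰ m
v = Zαc/n = 6·0.00730·3.00 × 10⁸/7 = 1.88 × 10⁶ m/s
T = 2πr/v = 1.45 × 10⁻¹⁵ s

1.45 × 10⁻¹⁵ s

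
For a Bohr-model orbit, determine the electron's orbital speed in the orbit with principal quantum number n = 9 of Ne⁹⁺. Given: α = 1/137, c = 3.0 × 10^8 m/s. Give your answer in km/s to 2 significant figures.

v_n = Zαc/n = 10 × 0.0073 × 3.0 × 10^8 / 9
    = 2400 km/s

2400 km/s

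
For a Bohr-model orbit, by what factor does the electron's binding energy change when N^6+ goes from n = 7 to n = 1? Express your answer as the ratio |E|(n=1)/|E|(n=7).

|E| ∝ Z^2 · n^-2; with Z fixed, |E| ∝ n^-2.
|E|(n=1)/|E|(n=7) = (1/7)^-2 = 49

49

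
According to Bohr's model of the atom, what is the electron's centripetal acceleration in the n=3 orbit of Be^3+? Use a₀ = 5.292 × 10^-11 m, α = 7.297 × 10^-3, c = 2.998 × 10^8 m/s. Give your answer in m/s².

7.145 × 10^22 m/s²

r = n²a₀/Z = 1.191 × 10^-10 m, v = Zαc/n = 2.917 × 10^6 m/s
a = v²/r = (2.917 × 10^6)² / 1.191 × 10^-10 = 7.145 × 10^22 m/s²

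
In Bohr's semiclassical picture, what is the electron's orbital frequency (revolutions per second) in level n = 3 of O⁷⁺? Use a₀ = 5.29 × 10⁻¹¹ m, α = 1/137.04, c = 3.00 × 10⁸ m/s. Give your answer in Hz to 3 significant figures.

1.56 × 10¹⁶ Hz

r = n²a₀/Z = 5.95 × 10⁻¹¹ m, v = Zαc/n = 5.84 × 10⁶ m/s
f = v/(2πr) = 1.56 × 10¹⁶ Hz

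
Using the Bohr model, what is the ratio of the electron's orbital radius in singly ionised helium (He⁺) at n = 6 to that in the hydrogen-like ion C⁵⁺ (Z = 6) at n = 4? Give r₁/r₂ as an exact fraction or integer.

27/4

r ∝ Z^-1 · n^2
r₁/r₂ = (2/6)^-1 · (6/4)^2 = 27/4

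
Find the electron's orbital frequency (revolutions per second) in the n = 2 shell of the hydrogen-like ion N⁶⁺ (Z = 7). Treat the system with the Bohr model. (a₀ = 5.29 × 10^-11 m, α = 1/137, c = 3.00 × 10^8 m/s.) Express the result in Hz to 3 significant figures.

4.04 × 10^16 Hz

r = n²a₀/Z = 3.02 × 10^-11 m, v = Zαc/n = 7.66 × 10^6 m/s
f = v/(2πr) = 4.04 × 10^16 Hz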